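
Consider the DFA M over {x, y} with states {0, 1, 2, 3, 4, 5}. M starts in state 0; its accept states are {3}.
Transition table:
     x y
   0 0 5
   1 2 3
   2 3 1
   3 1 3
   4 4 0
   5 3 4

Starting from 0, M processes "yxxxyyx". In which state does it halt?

0 --y--> 5
5 --x--> 3
3 --x--> 1
1 --x--> 2
2 --y--> 1
1 --y--> 3
3 --x--> 1

1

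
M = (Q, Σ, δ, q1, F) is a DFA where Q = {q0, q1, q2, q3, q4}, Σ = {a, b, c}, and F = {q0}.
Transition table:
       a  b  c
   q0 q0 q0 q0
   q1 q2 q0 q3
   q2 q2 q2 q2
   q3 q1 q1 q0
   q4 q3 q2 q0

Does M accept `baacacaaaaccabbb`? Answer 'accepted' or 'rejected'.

accepted

q1 --b--> q0
q0 --a--> q0
q0 --a--> q0
q0 --c--> q0
q0 --a--> q0
q0 --c--> q0
q0 --a--> q0
q0 --a--> q0
q0 --a--> q0
q0 --a--> q0
q0 --c--> q0
q0 --c--> q0
q0 --a--> q0
q0 --b--> q0
q0 --b--> q0
q0 --b--> q0
End in state q0, which is an accepting state.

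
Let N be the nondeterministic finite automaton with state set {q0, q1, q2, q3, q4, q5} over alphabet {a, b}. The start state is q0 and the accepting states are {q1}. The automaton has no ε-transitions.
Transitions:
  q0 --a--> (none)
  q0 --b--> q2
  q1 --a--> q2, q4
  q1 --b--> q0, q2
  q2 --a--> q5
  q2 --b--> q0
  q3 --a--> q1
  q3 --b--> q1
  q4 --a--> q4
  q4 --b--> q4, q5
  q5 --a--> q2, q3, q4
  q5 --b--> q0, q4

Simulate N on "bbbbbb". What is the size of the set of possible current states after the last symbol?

1

Start: {q0}
read b: {q2}
read b: {q0}
read b: {q2}
read b: {q0}
read b: {q2}
read b: {q0}
Final reachable set {q0} has 1 state.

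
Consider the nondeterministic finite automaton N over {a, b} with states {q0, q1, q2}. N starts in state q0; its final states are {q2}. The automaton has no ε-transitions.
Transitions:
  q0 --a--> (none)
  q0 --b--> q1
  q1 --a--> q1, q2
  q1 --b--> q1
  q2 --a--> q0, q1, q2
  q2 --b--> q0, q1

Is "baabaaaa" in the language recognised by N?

Start: {q0}
read b: {q1}
read a: {q1, q2}
read a: {q0, q1, q2}
read b: {q0, q1}
read a: {q1, q2}
read a: {q0, q1, q2}
read a: {q0, q1, q2}
read a: {q0, q1, q2}
Reachable ∩ accepting = {q2} — nonempty.

accepted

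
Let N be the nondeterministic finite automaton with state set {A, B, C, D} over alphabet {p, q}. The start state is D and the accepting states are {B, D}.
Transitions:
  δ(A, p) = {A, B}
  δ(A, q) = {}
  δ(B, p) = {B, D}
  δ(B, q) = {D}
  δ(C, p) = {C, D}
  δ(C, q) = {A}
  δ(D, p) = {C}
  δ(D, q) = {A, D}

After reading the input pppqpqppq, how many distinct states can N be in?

Start: {D}
read p: {C}
read p: {C, D}
read p: {C, D}
read q: {A, D}
read p: {A, B, C}
read q: {A, D}
read p: {A, B, C}
read p: {A, B, C, D}
read q: {A, D}
Final reachable set {A, D} has 2 states.

2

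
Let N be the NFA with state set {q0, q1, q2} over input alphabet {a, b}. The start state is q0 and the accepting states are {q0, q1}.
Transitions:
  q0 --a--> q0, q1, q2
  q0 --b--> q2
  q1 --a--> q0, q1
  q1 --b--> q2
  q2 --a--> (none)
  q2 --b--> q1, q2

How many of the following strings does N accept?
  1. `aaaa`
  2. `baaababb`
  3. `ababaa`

`aaaa`: accepted
`baaababb`: rejected
`ababaa`: rejected

1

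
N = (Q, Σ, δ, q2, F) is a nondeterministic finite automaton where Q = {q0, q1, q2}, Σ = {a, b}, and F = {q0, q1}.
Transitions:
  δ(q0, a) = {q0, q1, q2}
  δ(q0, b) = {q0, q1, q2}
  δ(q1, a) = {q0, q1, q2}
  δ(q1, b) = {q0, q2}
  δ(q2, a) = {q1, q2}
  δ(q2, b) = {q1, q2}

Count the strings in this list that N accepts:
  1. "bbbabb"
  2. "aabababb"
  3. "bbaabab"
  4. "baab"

"bbbabb": accepted
"aabababb": accepted
"bbaabab": accepted
"baab": accepted

4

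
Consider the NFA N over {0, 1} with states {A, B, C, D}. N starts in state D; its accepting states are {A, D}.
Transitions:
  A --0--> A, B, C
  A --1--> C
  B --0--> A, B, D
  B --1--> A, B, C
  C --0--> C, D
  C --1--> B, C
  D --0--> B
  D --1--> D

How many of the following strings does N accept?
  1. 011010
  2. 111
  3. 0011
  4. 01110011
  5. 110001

011010: accepted
111: accepted
0011: accepted
01110011: accepted
110001: accepted

5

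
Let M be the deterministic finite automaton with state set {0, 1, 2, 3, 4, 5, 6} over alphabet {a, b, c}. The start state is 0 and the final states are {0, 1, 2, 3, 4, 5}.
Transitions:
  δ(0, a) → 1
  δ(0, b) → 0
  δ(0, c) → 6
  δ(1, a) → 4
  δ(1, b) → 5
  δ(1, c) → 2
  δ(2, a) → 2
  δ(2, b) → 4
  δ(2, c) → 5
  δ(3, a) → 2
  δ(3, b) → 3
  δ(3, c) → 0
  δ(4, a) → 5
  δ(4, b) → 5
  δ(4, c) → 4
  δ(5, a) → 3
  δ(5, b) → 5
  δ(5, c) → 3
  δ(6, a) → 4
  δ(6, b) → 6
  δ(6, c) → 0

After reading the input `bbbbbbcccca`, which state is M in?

1

0 --b--> 0
0 --b--> 0
0 --b--> 0
0 --b--> 0
0 --b--> 0
0 --b--> 0
0 --c--> 6
6 --c--> 0
0 --c--> 6
6 --c--> 0
0 --a--> 1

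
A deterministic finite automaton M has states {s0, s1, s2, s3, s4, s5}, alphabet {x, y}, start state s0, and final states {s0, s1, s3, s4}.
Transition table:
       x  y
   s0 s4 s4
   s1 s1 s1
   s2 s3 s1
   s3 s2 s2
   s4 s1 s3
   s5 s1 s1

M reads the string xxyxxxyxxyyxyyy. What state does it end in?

s1

s0 --x--> s4
s4 --x--> s1
s1 --y--> s1
s1 --x--> s1
s1 --x--> s1
s1 --x--> s1
s1 --y--> s1
s1 --x--> s1
s1 --x--> s1
s1 --y--> s1
s1 --y--> s1
s1 --x--> s1
s1 --y--> s1
s1 --y--> s1
s1 --y--> s1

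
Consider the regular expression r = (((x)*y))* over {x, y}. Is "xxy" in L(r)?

Split into 1 piece xxy; each matches ((x)*y).

yes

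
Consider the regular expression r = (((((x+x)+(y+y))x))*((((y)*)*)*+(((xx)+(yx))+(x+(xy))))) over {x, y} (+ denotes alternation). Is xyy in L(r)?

No split of xyy into u·v has ((((x+x)+(y+y))x))* matching u and ((((y)*)*)*+(((xx)+(yx))+(x+(xy)))) matching v.

no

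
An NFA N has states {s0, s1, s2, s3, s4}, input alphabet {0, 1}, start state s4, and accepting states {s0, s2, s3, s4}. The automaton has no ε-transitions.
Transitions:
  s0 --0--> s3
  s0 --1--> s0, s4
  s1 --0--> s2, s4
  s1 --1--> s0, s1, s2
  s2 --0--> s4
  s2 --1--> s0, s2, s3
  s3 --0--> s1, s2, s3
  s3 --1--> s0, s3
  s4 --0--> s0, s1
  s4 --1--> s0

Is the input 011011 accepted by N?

accepted

Start: {s4}
read 0: {s0, s1}
read 1: {s0, s1, s2, s4}
read 1: {s0, s1, s2, s3, s4}
read 0: {s0, s1, s2, s3, s4}
read 1: {s0, s1, s2, s3, s4}
read 1: {s0, s1, s2, s3, s4}
Reachable ∩ accepting = {s0, s2, s3, s4} — nonempty.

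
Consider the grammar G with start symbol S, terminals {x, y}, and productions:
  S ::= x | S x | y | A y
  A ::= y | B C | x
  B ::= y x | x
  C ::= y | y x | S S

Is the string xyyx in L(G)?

S ⇒ Sx ⇒ Ayx ⇒ BCyx ⇒ xCyx ⇒ xyyx

yes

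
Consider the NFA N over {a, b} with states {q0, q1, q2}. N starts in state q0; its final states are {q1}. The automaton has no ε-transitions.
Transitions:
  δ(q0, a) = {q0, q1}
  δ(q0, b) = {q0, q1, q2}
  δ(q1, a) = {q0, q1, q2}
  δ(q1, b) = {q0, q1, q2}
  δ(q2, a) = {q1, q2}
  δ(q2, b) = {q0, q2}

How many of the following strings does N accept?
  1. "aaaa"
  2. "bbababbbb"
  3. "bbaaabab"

3

"aaaa": accepted
"bbababbbb": accepted
"bbaaabab": accepted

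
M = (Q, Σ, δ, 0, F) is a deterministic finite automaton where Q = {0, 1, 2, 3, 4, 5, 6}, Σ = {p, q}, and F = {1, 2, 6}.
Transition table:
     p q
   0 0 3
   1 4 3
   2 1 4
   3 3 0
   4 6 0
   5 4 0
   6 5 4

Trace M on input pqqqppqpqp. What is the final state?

3

0 --p--> 0
0 --q--> 3
3 --q--> 0
0 --q--> 3
3 --p--> 3
3 --p--> 3
3 --q--> 0
0 --p--> 0
0 --q--> 3
3 --p--> 3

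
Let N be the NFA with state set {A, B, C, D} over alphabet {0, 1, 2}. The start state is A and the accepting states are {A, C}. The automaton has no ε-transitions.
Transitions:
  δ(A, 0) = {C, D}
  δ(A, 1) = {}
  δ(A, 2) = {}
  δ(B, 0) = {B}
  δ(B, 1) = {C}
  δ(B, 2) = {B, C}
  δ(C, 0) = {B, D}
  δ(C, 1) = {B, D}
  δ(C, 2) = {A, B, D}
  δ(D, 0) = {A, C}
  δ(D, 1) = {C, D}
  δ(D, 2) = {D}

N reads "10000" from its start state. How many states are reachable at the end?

Start: {A}
read 1: {}
The reachable set is empty and stays empty for the remaining 4 symbols.
Final reachable set {} has 0 states.

0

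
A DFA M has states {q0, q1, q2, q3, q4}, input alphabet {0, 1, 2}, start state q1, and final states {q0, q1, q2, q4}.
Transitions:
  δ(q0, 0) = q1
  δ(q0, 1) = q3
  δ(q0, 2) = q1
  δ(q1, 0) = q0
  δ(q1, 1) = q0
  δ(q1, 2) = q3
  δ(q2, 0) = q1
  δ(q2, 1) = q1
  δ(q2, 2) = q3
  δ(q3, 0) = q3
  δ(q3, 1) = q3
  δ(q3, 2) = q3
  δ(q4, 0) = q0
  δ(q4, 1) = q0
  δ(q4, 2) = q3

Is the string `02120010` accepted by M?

q1 --0--> q0
q0 --2--> q1
q1 --1--> q0
q0 --2--> q1
q1 --0--> q0
q0 --0--> q1
q1 --1--> q0
q0 --0--> q1
End in state q1, which is an accepting state.

accepted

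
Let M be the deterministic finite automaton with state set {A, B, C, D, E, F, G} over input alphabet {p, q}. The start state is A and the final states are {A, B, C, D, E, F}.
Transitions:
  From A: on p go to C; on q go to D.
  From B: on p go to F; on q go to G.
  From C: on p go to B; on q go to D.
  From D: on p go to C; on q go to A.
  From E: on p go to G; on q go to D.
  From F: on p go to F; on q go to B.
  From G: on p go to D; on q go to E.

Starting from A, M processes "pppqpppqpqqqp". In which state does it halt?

G

A --p--> C
C --p--> B
B --p--> F
F --q--> B
B --p--> F
F --p--> F
F --p--> F
F --q--> B
B --p--> F
F --q--> B
B --q--> G
G --q--> E
E --p--> G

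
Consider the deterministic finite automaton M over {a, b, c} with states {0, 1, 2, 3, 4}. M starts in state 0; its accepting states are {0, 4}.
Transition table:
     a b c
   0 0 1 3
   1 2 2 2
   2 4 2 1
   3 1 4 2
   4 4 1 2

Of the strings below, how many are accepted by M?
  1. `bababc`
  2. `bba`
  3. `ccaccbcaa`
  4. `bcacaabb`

2

`bababc`: rejected
`bba`: accepted
`ccaccbcaa`: accepted
`bcacaabb`: rejected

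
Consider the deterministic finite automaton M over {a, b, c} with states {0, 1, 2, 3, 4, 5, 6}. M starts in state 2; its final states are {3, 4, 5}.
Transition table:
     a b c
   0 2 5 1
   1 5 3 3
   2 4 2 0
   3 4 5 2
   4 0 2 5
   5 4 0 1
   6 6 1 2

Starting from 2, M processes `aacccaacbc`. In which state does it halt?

2 --a--> 4
4 --a--> 0
0 --c--> 1
1 --c--> 3
3 --c--> 2
2 --a--> 4
4 --a--> 0
0 --c--> 1
1 --b--> 3
3 --c--> 2

2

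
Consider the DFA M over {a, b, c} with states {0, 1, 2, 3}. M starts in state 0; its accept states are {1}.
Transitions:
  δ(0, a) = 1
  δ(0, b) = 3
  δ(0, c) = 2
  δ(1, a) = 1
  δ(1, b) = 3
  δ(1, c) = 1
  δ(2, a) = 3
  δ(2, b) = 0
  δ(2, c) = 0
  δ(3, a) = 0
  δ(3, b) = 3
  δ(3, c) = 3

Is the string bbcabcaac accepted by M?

accepted

0 --b--> 3
3 --b--> 3
3 --c--> 3
3 --a--> 0
0 --b--> 3
3 --c--> 3
3 --a--> 0
0 --a--> 1
1 --c--> 1
End in state 1, which is an accepting state.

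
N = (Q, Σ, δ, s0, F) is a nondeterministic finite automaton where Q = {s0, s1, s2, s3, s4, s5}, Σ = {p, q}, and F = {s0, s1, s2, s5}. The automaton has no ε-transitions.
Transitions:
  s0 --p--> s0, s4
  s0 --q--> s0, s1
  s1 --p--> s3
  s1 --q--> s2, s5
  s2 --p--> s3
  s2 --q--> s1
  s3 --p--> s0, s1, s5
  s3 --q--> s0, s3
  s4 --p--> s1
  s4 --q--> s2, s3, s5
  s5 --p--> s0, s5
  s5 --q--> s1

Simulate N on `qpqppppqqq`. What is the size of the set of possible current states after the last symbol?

5

Start: {s0}
read q: {s0, s1}
read p: {s0, s3, s4}
read q: {s0, s1, s2, s3, s5}
read p: {s0, s1, s3, s4, s5}
read p: {s0, s1, s3, s4, s5}
read p: {s0, s1, s3, s4, s5}
read p: {s0, s1, s3, s4, s5}
read q: {s0, s1, s2, s3, s5}
read q: {s0, s1, s2, s3, s5}
read q: {s0, s1, s2, s3, s5}
Final reachable set {s0, s1, s2, s3, s5} has 5 states.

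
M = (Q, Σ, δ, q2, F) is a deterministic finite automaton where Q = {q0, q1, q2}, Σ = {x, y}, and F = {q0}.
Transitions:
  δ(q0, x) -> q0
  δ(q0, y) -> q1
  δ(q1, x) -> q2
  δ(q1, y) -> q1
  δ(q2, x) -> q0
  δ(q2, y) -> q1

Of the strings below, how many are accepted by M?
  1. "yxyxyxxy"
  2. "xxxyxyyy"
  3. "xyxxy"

"yxyxyxxy": rejected
"xxxyxyyy": rejected
"xyxxy": rejected

0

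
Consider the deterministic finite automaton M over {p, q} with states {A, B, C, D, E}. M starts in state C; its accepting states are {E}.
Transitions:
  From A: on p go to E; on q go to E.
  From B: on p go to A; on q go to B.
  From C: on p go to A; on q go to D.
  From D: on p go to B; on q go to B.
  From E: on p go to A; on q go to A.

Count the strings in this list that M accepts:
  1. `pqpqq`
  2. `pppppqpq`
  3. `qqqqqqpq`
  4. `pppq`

`pqpqq`: rejected
`pppppqpq`: accepted
`qqqqqqpq`: accepted
`pppq`: accepted

3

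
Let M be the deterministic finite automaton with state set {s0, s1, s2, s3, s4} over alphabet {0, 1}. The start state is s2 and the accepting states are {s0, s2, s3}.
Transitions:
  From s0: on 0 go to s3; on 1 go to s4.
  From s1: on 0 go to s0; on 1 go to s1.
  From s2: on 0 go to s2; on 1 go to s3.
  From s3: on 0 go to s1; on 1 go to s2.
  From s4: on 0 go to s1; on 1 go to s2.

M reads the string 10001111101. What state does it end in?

s3

s2 --1--> s3
s3 --0--> s1
s1 --0--> s0
s0 --0--> s3
s3 --1--> s2
s2 --1--> s3
s3 --1--> s2
s2 --1--> s3
s3 --1--> s2
s2 --0--> s2
s2 --1--> s3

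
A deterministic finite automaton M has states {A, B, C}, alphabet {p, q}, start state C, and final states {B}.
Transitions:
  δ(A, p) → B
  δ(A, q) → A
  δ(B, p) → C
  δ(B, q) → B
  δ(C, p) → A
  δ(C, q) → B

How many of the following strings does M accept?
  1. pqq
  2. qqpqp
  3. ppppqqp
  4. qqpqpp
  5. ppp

pqq: rejected
qqpqp: rejected
ppppqqp: accepted
qqpqpp: rejected
ppp: rejected

1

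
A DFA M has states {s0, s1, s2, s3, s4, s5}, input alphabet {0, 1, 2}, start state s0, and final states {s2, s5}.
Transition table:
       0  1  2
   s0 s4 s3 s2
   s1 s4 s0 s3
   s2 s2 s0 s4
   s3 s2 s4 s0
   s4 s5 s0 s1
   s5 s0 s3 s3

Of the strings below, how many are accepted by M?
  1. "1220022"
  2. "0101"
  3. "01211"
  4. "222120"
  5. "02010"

1

"1220022": rejected
"0101": rejected
"01211": rejected
"222120": accepted
"02010": rejected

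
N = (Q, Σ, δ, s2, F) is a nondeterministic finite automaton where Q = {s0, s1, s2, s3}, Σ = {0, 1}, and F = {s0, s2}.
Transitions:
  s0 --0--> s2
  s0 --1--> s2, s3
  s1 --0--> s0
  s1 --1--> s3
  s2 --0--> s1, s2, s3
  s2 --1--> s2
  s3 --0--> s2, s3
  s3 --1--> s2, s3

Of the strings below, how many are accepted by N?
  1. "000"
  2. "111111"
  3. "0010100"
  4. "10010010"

"000": accepted
"111111": accepted
"0010100": accepted
"10010010": accepted

4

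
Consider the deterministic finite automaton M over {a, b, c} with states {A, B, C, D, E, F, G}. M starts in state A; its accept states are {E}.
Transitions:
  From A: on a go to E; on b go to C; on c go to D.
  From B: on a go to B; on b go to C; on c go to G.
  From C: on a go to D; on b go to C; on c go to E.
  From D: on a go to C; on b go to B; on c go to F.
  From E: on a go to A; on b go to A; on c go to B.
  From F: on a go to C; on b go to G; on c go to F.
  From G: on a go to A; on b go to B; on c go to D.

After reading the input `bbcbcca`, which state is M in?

A --b--> C
C --b--> C
C --c--> E
E --b--> A
A --c--> D
D --c--> F
F --a--> C

C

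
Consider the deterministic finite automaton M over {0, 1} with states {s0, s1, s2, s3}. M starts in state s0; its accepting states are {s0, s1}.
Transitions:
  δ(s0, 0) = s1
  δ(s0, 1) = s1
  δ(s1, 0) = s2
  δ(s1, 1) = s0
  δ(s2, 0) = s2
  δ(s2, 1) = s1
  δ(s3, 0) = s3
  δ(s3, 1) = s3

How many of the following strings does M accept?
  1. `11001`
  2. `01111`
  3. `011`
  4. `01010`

`11001`: accepted
`01111`: accepted
`011`: accepted
`01010`: accepted

4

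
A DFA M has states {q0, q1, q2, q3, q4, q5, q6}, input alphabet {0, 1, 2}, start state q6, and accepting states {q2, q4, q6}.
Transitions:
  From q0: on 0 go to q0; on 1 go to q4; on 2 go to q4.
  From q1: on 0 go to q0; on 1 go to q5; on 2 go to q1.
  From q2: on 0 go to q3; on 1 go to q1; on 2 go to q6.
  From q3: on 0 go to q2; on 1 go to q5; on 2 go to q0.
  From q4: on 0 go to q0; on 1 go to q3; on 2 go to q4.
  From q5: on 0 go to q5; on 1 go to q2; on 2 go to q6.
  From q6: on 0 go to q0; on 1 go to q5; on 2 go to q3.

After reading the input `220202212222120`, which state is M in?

q6 --2--> q3
q3 --2--> q0
q0 --0--> q0
q0 --2--> q4
q4 --0--> q0
q0 --2--> q4
q4 --2--> q4
q4 --1--> q3
q3 --2--> q0
q0 --2--> q4
q4 --2--> q4
q4 --2--> q4
q4 --1--> q3
q3 --2--> q0
q0 --0--> q0

q0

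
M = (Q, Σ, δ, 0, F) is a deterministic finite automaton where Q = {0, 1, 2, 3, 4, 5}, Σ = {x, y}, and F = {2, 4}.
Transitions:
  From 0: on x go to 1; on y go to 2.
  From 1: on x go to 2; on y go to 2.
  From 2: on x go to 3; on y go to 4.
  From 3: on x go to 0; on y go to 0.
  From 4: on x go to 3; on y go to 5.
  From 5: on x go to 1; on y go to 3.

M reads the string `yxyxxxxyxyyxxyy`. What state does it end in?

4

0 --y--> 2
2 --x--> 3
3 --y--> 0
0 --x--> 1
1 --x--> 2
2 --x--> 3
3 --x--> 0
0 --y--> 2
2 --x--> 3
3 --y--> 0
0 --y--> 2
2 --x--> 3
3 --x--> 0
0 --y--> 2
2 --y--> 4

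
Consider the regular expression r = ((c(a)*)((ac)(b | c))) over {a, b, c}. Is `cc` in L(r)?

no

No split of cc into u·v has (c(a)*) matching u and ((ac)(b|c)) matching v.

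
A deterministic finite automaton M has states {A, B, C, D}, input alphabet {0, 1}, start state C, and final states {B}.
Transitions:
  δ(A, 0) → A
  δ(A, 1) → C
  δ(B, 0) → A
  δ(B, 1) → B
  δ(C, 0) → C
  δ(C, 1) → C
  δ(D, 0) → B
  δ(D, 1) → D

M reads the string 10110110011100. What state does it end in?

C --1--> C
C --0--> C
C --1--> C
C --1--> C
C --0--> C
C --1--> C
C --1--> C
C --0--> C
C --0--> C
C --1--> C
C --1--> C
C --1--> C
C --0--> C
C --0--> C

C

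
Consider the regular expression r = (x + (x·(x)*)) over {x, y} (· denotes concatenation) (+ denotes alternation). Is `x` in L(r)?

The left alternative x matches x.

yes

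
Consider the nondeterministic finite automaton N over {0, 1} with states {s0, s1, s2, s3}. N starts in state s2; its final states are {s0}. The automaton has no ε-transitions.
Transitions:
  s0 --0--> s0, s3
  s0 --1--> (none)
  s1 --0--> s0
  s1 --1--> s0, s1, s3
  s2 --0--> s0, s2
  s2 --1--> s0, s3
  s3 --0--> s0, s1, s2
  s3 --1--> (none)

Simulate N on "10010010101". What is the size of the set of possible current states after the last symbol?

Start: {s2}
read 1: {s0, s3}
read 0: {s0, s1, s2, s3}
read 0: {s0, s1, s2, s3}
read 1: {s0, s1, s3}
read 0: {s0, s1, s2, s3}
read 0: {s0, s1, s2, s3}
read 1: {s0, s1, s3}
read 0: {s0, s1, s2, s3}
read 1: {s0, s1, s3}
read 0: {s0, s1, s2, s3}
read 1: {s0, s1, s3}
Final reachable set {s0, s1, s3} has 3 states.

3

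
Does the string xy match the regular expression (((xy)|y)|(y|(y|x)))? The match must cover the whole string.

yes

The left alternative ((xy)|y) matches xy.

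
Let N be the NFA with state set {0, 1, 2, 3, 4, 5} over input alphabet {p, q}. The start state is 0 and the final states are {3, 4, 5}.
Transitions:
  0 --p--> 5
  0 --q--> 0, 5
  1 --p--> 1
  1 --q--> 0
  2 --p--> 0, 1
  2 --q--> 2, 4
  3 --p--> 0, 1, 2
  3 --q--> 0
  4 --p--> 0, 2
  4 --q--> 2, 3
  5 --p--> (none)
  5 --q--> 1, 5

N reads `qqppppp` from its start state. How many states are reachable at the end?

Start: {0}
read q: {0, 5}
read q: {0, 1, 5}
read p: {1, 5}
read p: {1}
read p: {1}
read p: {1}
read p: {1}
Final reachable set {1} has 1 state.

1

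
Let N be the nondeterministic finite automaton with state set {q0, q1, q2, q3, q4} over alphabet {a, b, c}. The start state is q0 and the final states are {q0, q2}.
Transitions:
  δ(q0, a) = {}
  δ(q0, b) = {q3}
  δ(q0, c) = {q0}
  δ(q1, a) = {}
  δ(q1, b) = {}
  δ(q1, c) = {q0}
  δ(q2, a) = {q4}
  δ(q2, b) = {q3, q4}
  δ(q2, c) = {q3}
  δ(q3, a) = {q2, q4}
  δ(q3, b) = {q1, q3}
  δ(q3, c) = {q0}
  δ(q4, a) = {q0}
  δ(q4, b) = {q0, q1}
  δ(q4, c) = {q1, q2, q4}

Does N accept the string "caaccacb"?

rejected

Start: {q0}
read c: {q0}
read a: {}
The reachable set is empty and stays empty for the remaining 6 symbols.
Reachable ∩ accepting = {} — empty.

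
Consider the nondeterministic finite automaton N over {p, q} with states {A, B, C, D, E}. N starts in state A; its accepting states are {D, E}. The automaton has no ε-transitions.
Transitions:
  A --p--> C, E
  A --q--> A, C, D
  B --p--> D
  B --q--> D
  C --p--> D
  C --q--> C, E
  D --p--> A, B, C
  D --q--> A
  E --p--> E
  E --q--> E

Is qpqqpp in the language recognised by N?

Start: {A}
read q: {A, C, D}
read p: {A, B, C, D, E}
read q: {A, C, D, E}
read q: {A, C, D, E}
read p: {A, B, C, D, E}
read p: {A, B, C, D, E}
Reachable ∩ accepting = {D, E} — nonempty.

accepted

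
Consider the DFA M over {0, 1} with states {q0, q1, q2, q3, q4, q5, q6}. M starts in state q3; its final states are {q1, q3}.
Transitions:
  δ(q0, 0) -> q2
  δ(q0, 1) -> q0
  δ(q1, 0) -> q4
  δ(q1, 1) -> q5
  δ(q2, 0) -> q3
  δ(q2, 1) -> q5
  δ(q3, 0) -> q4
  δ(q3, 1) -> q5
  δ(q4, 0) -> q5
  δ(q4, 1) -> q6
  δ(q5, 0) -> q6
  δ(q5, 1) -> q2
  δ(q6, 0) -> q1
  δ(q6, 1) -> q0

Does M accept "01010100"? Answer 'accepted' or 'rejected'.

q3 --0--> q4
q4 --1--> q6
q6 --0--> q1
q1 --1--> q5
q5 --0--> q6
q6 --1--> q0
q0 --0--> q2
q2 --0--> q3
End in state q3, which is an accepting state.

accepted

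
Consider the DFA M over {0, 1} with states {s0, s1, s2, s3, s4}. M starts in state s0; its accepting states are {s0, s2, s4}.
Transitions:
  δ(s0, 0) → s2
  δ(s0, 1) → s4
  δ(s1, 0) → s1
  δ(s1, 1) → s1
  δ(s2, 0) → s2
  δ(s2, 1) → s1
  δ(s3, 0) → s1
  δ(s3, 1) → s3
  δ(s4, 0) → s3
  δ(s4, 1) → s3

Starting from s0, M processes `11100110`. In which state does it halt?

s0 --1--> s4
s4 --1--> s3
s3 --1--> s3
s3 --0--> s1
s1 --0--> s1
s1 --1--> s1
s1 --1--> s1
s1 --0--> s1

s1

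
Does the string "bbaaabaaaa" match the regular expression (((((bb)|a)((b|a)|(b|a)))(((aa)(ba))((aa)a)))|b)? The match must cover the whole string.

The left alternative ((((bb)|a)((b|a)|(b|a)))(((aa)(ba))((aa)a))) matches bbaaabaaaa.

yes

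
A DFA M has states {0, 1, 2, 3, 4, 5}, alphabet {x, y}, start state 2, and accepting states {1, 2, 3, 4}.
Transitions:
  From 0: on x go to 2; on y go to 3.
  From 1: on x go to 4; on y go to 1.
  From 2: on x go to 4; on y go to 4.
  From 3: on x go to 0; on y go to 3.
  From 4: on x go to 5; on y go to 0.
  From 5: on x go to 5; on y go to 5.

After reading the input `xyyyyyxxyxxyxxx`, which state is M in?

5

2 --x--> 4
4 --y--> 0
0 --y--> 3
3 --y--> 3
3 --y--> 3
3 --y--> 3
3 --x--> 0
0 --x--> 2
2 --y--> 4
4 --x--> 5
5 --x--> 5
5 --y--> 5
5 --x--> 5
5 --x--> 5
5 --x--> 5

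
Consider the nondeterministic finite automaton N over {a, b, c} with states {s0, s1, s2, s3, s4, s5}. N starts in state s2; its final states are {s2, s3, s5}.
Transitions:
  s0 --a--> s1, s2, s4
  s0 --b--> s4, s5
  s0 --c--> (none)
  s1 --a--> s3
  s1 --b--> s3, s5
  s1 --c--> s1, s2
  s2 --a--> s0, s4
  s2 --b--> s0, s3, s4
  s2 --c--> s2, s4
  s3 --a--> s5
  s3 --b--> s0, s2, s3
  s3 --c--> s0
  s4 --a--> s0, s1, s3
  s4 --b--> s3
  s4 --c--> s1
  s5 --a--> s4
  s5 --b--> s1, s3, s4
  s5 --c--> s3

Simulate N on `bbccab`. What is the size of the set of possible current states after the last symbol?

Start: {s2}
read b: {s0, s3, s4}
read b: {s0, s2, s3, s4, s5}
read c: {s0, s1, s2, s3, s4}
read c: {s0, s1, s2, s4}
read a: {s0, s1, s2, s3, s4}
read b: {s0, s2, s3, s4, s5}
Final reachable set {s0, s2, s3, s4, s5} has 5 states.

5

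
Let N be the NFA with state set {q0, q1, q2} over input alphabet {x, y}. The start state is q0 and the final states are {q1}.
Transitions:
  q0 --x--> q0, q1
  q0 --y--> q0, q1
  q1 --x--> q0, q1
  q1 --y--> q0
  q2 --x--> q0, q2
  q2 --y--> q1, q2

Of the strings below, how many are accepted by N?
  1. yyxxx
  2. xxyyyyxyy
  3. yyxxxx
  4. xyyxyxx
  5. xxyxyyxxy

5

yyxxx: accepted
xxyyyyxyy: accepted
yyxxxx: accepted
xyyxyxx: accepted
xxyxyyxxy: accepted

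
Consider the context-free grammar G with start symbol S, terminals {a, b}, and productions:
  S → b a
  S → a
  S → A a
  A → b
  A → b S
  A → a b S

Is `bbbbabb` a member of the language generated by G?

no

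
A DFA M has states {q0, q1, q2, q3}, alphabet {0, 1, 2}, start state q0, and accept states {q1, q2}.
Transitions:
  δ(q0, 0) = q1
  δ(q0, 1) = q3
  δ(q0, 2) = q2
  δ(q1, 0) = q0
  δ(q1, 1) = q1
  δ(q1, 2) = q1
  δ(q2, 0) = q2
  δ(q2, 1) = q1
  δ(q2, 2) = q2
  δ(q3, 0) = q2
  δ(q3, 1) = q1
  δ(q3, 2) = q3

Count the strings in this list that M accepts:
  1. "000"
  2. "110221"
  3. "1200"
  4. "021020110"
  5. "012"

4

"000": accepted
"110221": accepted
"1200": accepted
"021020110": rejected
"012": accepted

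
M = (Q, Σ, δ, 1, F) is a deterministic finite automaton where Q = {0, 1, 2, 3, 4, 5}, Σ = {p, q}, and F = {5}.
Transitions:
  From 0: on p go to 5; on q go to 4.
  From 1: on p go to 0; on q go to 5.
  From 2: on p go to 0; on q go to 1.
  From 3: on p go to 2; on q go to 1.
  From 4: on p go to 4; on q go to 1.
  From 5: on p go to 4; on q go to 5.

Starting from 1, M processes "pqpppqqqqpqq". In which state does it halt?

1 --p--> 0
0 --q--> 4
4 --p--> 4
4 --p--> 4
4 --p--> 4
4 --q--> 1
1 --q--> 5
5 --q--> 5
5 --q--> 5
5 --p--> 4
4 --q--> 1
1 --q--> 5

5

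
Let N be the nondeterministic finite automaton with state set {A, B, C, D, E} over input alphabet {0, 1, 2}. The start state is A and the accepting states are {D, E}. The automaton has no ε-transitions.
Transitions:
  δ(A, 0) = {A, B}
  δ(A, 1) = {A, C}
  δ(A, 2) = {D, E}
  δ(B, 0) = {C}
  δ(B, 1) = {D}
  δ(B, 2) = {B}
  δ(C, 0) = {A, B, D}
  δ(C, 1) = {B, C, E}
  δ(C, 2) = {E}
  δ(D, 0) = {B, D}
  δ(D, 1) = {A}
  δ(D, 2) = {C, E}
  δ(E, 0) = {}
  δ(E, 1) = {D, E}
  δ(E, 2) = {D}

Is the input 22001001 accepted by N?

Start: {A}
read 2: {D, E}
read 2: {C, D, E}
read 0: {A, B, D}
read 0: {A, B, C, D}
read 1: {A, B, C, D, E}
read 0: {A, B, C, D}
read 0: {A, B, C, D}
read 1: {A, B, C, D, E}
Reachable ∩ accepting = {D, E} — nonempty.

accepted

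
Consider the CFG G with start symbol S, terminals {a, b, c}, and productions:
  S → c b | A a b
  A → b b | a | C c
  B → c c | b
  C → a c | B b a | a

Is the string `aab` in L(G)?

yes

S ⇒ Aab ⇒ aab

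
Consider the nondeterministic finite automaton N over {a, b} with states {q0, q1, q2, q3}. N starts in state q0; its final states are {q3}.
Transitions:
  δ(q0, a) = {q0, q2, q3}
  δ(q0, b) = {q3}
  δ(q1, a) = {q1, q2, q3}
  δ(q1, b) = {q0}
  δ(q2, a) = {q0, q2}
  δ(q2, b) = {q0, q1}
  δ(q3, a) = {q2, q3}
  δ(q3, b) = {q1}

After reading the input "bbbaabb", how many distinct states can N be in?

Start: {q0}
read b: {q3}
read b: {q1}
read b: {q0}
read a: {q0, q2, q3}
read a: {q0, q2, q3}
read b: {q0, q1, q3}
read b: {q0, q1, q3}
Final reachable set {q0, q1, q3} has 3 states.

3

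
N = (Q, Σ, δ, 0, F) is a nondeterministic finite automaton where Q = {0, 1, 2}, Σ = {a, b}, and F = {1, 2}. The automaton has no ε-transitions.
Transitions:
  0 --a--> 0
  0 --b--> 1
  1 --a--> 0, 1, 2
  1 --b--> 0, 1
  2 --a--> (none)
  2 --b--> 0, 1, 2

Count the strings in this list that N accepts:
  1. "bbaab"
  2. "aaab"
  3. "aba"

3

"bbaab": accepted
"aaab": accepted
"aba": accepted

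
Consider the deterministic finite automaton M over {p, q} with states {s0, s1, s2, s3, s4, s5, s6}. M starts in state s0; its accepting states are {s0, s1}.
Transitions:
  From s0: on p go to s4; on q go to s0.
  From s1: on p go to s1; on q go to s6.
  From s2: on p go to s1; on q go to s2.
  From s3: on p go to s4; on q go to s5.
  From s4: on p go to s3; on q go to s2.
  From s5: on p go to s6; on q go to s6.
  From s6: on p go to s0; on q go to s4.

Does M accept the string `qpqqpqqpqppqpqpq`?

rejected

s0 --q--> s0
s0 --p--> s4
s4 --q--> s2
s2 --q--> s2
s2 --p--> s1
s1 --q--> s6
s6 --q--> s4
s4 --p--> s3
s3 --q--> s5
s5 --p--> s6
s6 --p--> s0
s0 --q--> s0
s0 --p--> s4
s4 --q--> s2
s2 --p--> s1
s1 --q--> s6
End in state s6, which is not an accepting state.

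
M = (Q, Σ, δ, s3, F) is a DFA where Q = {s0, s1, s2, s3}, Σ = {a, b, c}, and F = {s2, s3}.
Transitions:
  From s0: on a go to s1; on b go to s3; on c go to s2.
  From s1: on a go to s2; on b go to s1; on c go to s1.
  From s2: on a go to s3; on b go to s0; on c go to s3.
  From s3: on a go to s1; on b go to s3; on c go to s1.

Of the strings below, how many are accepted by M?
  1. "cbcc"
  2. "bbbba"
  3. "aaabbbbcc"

"cbcc": rejected
"bbbba": rejected
"aaabbbbcc": rejected

0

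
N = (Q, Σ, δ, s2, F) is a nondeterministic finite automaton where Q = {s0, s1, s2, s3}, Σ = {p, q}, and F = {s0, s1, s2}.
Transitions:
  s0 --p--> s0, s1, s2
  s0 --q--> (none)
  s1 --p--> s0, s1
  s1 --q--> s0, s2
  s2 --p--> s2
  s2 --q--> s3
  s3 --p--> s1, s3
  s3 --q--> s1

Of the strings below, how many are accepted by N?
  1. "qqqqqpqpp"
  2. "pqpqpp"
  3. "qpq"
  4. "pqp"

4

"qqqqqpqpp": accepted
"pqpqpp": accepted
"qpq": accepted
"pqp": accepted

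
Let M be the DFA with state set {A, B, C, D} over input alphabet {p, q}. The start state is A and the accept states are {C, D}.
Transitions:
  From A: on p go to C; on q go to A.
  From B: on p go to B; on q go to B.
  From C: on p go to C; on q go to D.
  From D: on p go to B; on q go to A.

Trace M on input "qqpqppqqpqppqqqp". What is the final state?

A --q--> A
A --q--> A
A --p--> C
C --q--> D
D --p--> B
B --p--> B
B --q--> B
B --q--> B
B --p--> B
B --q--> B
B --p--> B
B --p--> B
B --q--> B
B --q--> B
B --q--> B
B --p--> B

B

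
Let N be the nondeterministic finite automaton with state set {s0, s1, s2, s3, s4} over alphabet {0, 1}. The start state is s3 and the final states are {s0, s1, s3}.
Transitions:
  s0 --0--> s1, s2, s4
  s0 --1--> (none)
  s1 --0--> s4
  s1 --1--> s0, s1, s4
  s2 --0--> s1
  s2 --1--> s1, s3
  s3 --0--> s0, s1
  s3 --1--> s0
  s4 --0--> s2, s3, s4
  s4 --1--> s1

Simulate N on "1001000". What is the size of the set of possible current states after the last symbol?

5

Start: {s3}
read 1: {s0}
read 0: {s1, s2, s4}
read 0: {s1, s2, s3, s4}
read 1: {s0, s1, s3, s4}
read 0: {s0, s1, s2, s3, s4}
read 0: {s0, s1, s2, s3, s4}
read 0: {s0, s1, s2, s3, s4}
Final reachable set {s0, s1, s2, s3, s4} has 5 states.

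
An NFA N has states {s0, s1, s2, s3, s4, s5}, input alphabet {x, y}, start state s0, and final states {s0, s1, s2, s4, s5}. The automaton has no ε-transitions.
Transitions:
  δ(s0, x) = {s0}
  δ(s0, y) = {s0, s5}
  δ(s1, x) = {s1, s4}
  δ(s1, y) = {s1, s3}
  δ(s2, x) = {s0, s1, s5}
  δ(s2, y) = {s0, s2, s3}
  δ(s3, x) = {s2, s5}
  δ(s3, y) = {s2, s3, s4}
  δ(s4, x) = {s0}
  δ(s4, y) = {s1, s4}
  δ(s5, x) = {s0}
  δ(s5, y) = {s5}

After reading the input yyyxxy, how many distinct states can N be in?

Start: {s0}
read y: {s0, s5}
read y: {s0, s5}
read y: {s0, s5}
read x: {s0}
read x: {s0}
read y: {s0, s5}
Final reachable set {s0, s5} has 2 states.

2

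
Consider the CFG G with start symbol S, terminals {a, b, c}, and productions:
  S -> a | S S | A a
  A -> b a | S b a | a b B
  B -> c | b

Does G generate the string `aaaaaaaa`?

yes

S ⇒ SS ⇒ SSS ⇒ SSSS ⇒ SSSSS ⇒ SSSSSS ⇒ SSSSSSS ⇒ SSSSSSSS ⇒ aSSSSSSS ⇒ aaSSSSSS ⇒ aaaSSSSS ⇒ aaaaSSSS ⇒ aaaaaSSS ⇒ aaaaaaSS ⇒ aaaaaaaS ⇒ aaaaaaaa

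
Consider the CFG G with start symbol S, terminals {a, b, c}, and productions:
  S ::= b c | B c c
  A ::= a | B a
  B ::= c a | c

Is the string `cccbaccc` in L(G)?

no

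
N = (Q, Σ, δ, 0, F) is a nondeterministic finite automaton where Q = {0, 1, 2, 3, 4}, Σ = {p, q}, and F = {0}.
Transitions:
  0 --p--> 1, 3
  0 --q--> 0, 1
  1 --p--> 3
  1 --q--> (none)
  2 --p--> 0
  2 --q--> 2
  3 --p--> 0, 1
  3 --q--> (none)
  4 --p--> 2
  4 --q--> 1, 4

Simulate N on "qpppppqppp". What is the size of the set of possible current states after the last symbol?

3

Start: {0}
read q: {0, 1}
read p: {1, 3}
read p: {0, 1, 3}
read p: {0, 1, 3}
read p: {0, 1, 3}
read p: {0, 1, 3}
read q: {0, 1}
read p: {1, 3}
read p: {0, 1, 3}
read p: {0, 1, 3}
Final reachable set {0, 1, 3} has 3 states.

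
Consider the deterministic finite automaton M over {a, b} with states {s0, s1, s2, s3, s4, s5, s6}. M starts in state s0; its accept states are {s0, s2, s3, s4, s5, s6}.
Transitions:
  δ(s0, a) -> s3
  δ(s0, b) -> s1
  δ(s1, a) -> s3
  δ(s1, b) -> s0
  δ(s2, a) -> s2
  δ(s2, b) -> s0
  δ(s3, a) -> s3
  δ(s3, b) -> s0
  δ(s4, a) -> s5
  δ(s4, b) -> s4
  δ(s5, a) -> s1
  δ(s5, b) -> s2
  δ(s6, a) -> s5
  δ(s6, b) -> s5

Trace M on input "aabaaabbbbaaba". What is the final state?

s0 --a--> s3
s3 --a--> s3
s3 --b--> s0
s0 --a--> s3
s3 --a--> s3
s3 --a--> s3
s3 --b--> s0
s0 --b--> s1
s1 --b--> s0
s0 --b--> s1
s1 --a--> s3
s3 --a--> s3
s3 --b--> s0
s0 --a--> s3

s3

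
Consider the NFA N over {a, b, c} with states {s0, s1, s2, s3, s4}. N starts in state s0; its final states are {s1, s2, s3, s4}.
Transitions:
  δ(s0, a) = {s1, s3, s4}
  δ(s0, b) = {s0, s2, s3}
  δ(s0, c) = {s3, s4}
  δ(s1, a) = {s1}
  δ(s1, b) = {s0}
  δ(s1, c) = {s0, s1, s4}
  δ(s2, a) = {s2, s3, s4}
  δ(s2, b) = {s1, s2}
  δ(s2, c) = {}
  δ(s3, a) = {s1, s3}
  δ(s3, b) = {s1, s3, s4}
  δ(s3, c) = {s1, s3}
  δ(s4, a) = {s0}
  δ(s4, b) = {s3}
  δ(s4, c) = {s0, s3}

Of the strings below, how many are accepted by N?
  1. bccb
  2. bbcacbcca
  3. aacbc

bccb: accepted
bbcacbcca: accepted
aacbc: accepted

3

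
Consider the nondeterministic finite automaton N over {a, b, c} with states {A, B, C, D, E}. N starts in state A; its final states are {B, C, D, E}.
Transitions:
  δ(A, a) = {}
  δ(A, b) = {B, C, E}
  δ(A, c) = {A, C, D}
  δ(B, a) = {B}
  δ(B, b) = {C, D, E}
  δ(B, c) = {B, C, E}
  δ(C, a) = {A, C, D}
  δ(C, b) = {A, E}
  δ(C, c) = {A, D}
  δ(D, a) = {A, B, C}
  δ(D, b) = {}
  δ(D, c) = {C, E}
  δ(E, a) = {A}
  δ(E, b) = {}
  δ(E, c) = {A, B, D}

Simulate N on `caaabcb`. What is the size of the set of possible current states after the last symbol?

Start: {A}
read c: {A, C, D}
read a: {A, B, C, D}
read a: {A, B, C, D}
read a: {A, B, C, D}
read b: {A, B, C, D, E}
read c: {A, B, C, D, E}
read b: {A, B, C, D, E}
Final reachable set {A, B, C, D, E} has 5 states.

5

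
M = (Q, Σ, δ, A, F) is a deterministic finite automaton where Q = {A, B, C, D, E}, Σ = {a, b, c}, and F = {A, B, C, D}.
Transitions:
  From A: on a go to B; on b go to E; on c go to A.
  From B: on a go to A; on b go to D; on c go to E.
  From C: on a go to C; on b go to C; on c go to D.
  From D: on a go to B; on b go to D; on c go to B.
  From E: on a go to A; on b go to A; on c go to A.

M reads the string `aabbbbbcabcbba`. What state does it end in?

A --a--> B
B --a--> A
A --b--> E
E --b--> A
A --b--> E
E --b--> A
A --b--> E
E --c--> A
A --a--> B
B --b--> D
D --c--> B
B --b--> D
D --b--> D
D --a--> B

B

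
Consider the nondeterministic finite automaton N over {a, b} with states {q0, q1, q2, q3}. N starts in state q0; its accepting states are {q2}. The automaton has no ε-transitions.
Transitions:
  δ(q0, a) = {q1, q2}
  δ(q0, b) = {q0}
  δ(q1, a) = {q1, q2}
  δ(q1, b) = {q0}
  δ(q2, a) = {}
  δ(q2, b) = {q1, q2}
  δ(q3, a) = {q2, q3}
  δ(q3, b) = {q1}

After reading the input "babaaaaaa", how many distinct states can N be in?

2

Start: {q0}
read b: {q0}
read a: {q1, q2}
read b: {q0, q1, q2}
read a: {q1, q2}
read a: {q1, q2}
read a: {q1, q2}
read a: {q1, q2}
read a: {q1, q2}
read a: {q1, q2}
Final reachable set {q1, q2} has 2 states.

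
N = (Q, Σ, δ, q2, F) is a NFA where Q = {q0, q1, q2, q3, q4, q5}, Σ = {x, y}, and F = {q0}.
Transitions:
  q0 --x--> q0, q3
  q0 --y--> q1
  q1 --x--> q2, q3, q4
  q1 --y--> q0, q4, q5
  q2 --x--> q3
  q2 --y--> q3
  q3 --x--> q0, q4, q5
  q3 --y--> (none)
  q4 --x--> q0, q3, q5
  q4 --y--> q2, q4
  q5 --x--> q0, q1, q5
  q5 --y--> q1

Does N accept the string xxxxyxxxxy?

Start: {q2}
read x: {q3}
read x: {q0, q4, q5}
read x: {q0, q1, q3, q5}
read x: {q0, q1, q2, q3, q4, q5}
read y: {q0, q1, q2, q3, q4, q5}
read x: {q0, q1, q2, q3, q4, q5}
read x: {q0, q1, q2, q3, q4, q5}
read x: {q0, q1, q2, q3, q4, q5}
read x: {q0, q1, q2, q3, q4, q5}
read y: {q0, q1, q2, q3, q4, q5}
Reachable ∩ accepting = {q0} — nonempty.

accepted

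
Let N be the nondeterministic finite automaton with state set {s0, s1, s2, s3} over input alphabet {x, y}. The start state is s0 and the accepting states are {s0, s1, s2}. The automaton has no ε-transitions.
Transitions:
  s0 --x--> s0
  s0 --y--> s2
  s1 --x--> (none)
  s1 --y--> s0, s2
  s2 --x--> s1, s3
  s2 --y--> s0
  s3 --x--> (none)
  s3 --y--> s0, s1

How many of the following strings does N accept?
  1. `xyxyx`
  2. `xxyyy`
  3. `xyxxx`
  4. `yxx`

2

`xyxyx`: accepted
`xxyyy`: accepted
`xyxxx`: rejected
`yxx`: rejected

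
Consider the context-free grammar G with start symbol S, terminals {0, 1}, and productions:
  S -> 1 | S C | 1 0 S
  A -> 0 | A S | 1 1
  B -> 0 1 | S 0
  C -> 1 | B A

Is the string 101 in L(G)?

S ⇒ 10S ⇒ 101

yes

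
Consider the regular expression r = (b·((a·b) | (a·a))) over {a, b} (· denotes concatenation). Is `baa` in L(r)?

yes

Split as b·aa: b matches b and ((a·b)|(a·a)) matches aa.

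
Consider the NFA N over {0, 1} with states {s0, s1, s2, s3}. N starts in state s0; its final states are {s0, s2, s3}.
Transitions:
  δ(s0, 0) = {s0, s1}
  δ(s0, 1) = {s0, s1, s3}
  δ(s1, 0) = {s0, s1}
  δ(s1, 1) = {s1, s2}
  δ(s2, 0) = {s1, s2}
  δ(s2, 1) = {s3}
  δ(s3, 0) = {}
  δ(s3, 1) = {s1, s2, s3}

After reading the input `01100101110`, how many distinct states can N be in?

3

Start: {s0}
read 0: {s0, s1}
read 1: {s0, s1, s2, s3}
read 1: {s0, s1, s2, s3}
read 0: {s0, s1, s2}
read 0: {s0, s1, s2}
read 1: {s0, s1, s2, s3}
read 0: {s0, s1, s2}
read 1: {s0, s1, s2, s3}
read 1: {s0, s1, s2, s3}
read 1: {s0, s1, s2, s3}
read 0: {s0, s1, s2}
Final reachable set {s0, s1, s2} has 3 states.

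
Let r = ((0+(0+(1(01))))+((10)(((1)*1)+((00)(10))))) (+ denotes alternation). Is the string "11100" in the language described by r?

Neither (0+(0+(1(01)))) nor ((10)(((1)*1)+((00)(10)))) matches 11100.

no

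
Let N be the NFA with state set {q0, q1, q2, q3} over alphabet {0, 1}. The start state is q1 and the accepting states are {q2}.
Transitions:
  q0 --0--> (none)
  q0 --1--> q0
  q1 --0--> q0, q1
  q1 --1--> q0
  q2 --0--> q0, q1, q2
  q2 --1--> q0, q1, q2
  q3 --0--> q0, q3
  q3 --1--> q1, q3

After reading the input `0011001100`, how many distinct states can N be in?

0

Start: {q1}
read 0: {q0, q1}
read 0: {q0, q1}
read 1: {q0}
read 1: {q0}
read 0: {}
The reachable set is empty and stays empty for the remaining 5 symbols.
Final reachable set {} has 0 states.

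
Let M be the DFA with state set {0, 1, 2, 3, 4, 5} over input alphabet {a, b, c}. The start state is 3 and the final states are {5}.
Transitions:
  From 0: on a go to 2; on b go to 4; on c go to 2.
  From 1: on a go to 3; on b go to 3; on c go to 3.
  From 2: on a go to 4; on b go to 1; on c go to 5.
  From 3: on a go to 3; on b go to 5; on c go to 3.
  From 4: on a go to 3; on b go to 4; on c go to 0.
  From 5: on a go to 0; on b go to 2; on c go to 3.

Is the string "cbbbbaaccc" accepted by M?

rejected

3 --c--> 3
3 --b--> 5
5 --b--> 2
2 --b--> 1
1 --b--> 3
3 --a--> 3
3 --a--> 3
3 --c--> 3
3 --c--> 3
3 --c--> 3
End in state 3, which is not an accepting state.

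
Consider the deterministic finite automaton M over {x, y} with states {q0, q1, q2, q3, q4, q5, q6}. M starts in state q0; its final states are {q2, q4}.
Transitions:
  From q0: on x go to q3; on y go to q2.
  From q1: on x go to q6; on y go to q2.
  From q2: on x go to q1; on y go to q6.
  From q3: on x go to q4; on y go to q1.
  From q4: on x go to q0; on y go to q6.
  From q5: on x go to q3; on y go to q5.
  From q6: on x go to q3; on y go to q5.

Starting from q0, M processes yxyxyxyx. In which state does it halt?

q1

q0 --y--> q2
q2 --x--> q1
q1 --y--> q2
q2 --x--> q1
q1 --y--> q2
q2 --x--> q1
q1 --y--> q2
q2 --x--> q1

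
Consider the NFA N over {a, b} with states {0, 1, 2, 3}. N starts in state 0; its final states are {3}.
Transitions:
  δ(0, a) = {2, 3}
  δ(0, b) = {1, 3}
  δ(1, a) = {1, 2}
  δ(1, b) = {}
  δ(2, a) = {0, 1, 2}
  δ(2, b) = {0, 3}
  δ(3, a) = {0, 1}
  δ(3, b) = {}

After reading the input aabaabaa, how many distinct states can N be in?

4

Start: {0}
read a: {2, 3}
read a: {0, 1, 2}
read b: {0, 1, 3}
read a: {0, 1, 2, 3}
read a: {0, 1, 2, 3}
read b: {0, 1, 3}
read a: {0, 1, 2, 3}
read a: {0, 1, 2, 3}
Final reachable set {0, 1, 2, 3} has 4 states.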